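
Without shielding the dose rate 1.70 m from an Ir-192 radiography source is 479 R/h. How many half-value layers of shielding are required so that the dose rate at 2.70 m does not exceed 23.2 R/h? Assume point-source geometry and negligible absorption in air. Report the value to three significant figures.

At 2.70 m, distance alone gives 479 × (1.70/2.70)² = 479 × 0.3964 = 189.9 R/h.
Further attenuation needed: 189.9/23.2 = 8.185.
n = log₂(8.185) = 3.033 half-value layers.

3.03 half-value layers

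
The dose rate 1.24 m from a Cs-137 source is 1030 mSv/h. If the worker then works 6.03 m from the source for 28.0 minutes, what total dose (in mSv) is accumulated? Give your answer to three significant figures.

Using I₁d₁² = I₂d₂², rate at 6.03 m:
(1.24/6.03)² = 0.04229, so 1030 × 0.04229 = 43.56 mSv/h.
Dose = rate × time = 43.56 mSv/h × 0.4667 h = 20.33 mSv.

20.3 mSv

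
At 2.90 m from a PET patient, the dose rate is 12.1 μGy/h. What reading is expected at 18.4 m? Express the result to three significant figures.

0.301 μGy/h

Since intensity falls as 1/r², the rate at 18.4 m is
(2.90/18.4)² = 0.02484, so 12.1 × 0.02484 = 0.3006 μGy/h.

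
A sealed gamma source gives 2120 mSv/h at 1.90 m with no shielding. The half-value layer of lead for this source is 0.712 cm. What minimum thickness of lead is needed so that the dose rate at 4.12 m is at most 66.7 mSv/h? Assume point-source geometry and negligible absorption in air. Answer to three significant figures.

1.96 cm

At 4.12 m, distance alone gives 2120 × (1.90/4.12)² = 2120 × 0.2127 = 450.9 mSv/h.
Further attenuation needed: 450.9/66.7 = 6.760.
n = log₂(6.760) = 2.757 half-value layers.
Thickness = 2.757 × 0.712 cm = 1.963 cm.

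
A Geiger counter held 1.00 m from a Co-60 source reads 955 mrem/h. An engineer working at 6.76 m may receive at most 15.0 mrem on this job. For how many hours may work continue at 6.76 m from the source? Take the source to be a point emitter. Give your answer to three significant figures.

0.718 h

Intensity scales as (d₁/d₂)², so rate at 6.76 m:
955 × (1.00/6.76)² = 955 × 0.02188 = 20.90 mrem/h.
Stay time = 15.0 mrem ÷ 20.90 mrem/h = 0.7177 h.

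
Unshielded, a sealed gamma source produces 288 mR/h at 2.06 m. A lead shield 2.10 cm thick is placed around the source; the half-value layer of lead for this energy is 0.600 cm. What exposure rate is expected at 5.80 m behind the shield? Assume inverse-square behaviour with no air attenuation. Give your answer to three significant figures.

Distance alone: 288 × (2.06/5.80)² = 288 × 0.1261 = 36.32 mR/h.
Shield: 2.10/0.600 = 3.500 half-value layers → attenuation 2^(−3.500) = 0.08839.
Combined: 36.32 × 0.08839 = 3.210 mR/h.

3.21 mR/h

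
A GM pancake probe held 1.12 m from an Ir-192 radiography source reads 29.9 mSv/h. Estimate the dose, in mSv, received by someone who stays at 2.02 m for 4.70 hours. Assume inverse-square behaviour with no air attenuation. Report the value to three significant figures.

Intensity scales as (d₁/d₂)², so rate at 2.02 m:
(1.12/2.02)² = 0.3074, so 29.9 × 0.3074 = 9.191 mSv/h.
Dose = rate × time = 9.191 mSv/h × 4.700 h = 43.20 mSv.

43.2 mSv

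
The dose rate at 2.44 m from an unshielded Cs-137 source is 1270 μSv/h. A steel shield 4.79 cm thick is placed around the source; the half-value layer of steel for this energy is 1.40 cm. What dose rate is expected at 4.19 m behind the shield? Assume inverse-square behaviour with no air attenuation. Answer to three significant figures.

40.2 μSv/h

Distance alone: (2.44/4.19)² = 0.3391, so 1270 × 0.3391 = 430.7 μSv/h.
Shield: 4.79/1.40 = 3.421 half-value layers → attenuation 2^(−3.421) = 0.09336.
Combined: 430.7 × 0.09336 = 40.21 μSv/h.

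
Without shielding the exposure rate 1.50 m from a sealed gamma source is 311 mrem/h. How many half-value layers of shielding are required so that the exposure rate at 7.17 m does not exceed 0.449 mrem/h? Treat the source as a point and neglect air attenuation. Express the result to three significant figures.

4.92 half-value layers

At 7.17 m, distance alone gives 311 × (1.50/7.17)² = 311 × 0.04377 = 13.61 mrem/h.
Further attenuation needed: 13.61/0.449 = 30.31.
n = log₂(30.31) = 4.922 half-value layers.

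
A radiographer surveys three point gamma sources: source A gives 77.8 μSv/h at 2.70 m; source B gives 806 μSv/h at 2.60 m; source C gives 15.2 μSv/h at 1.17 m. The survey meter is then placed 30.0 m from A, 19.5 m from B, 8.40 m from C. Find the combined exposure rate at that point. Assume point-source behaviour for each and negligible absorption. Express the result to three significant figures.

By superposition, sum each source's inverse-square contribution:
A: 77.8 × (2.70/30.0)² = 0.6302 μSv/h
B: 806 × (2.60/19.5)² = 14.33 μSv/h
C: 15.2 × (1.17/8.40)² = 0.2949 μSv/h
Total = 0.6302 + 14.33 + 0.2949 = 15.26 μSv/h.

15.3 μSv/h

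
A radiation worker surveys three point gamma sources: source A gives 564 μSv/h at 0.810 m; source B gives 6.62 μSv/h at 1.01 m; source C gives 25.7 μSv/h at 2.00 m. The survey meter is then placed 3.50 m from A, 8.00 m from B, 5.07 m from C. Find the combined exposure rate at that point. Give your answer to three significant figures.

34.3 μSv/h

Each source contributes Iᵢ·(dᵢ/rᵢ)²; contributions add.
A: 564 × (0.810/3.50)² = 30.21 μSv/h
B: 6.62 × (1.01/8.00)² = 0.1055 μSv/h
C: 25.7 × (2.00/5.07)² = 3.999 μSv/h
Total = 30.21 + 0.1055 + 3.999 = 34.31 μSv/h.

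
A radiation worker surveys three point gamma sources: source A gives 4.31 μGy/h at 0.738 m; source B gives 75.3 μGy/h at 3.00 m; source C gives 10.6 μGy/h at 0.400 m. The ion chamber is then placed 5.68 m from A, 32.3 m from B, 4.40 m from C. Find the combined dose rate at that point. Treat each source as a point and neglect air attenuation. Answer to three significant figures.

Each source contributes Iᵢ·(dᵢ/rᵢ)²; contributions add.
A: 4.31 × (0.738/5.68)² = 0.07276 μGy/h
B: 75.3 × (3.00/32.3)² = 0.6496 μGy/h
C: 10.6 × (0.400/4.40)² = 0.08760 μGy/h
Total = 0.07276 + 0.6496 + 0.08760 = 0.8100 μGy/h.

0.810 μGy/h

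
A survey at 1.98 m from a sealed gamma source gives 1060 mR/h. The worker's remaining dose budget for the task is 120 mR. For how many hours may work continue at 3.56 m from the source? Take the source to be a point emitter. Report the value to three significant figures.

0.366 h

Applying the 1/r² law, rate at 3.56 m:
1060 × (1.98/3.56)² = 1060 × 0.3093 = 327.9 mR/h.
Stay time = 120 mR ÷ 327.9 mR/h = 0.3660 h.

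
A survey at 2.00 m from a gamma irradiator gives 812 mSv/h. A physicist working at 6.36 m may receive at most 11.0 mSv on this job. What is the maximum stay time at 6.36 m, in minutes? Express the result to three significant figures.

Since intensity falls as 1/r², rate at 6.36 m:
812 × (2.00/6.36)² = 812 × 0.09889 = 80.30 mSv/h.
Stay time = 11.0 mSv ÷ 80.30 mSv/h = 0.1370 h = 8.220 min.

8.22 min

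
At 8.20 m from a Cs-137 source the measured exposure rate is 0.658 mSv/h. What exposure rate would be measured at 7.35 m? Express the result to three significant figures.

By the inverse-square law, scaling from 8.20 m to 7.35 m:
(8.20/7.35)² = 1.245, so 0.658 × 1.245 = 0.8192 mSv/h.

0.819 mSv/h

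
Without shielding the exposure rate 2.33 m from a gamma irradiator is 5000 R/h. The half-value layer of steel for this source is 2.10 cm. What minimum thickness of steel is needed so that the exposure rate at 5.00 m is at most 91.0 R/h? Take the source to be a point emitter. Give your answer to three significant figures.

7.51 cm

At 5.00 m, distance alone gives (2.33/5.00)² = 0.2172, so 5000 × 0.2172 = 1086 R/h.
Further attenuation needed: 1086/91.0 = 11.93.
n = log₂(11.93) = 3.577 half-value layers.
Thickness = 3.577 × 2.10 cm = 7.512 cm.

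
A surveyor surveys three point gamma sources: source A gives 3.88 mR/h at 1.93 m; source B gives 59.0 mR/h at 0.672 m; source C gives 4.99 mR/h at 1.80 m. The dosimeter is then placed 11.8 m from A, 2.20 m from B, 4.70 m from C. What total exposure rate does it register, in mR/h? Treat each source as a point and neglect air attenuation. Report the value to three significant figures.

Each source contributes Iᵢ·(dᵢ/rᵢ)²; contributions add.
A: 3.88 × (1.93/11.8)² = 0.1038 mR/h
B: 59.0 × (0.672/2.20)² = 5.505 mR/h
C: 4.99 × (1.80/4.70)² = 0.7319 mR/h
Total = 0.1038 + 5.505 + 0.7319 = 6.341 mR/h.

6.34 mR/h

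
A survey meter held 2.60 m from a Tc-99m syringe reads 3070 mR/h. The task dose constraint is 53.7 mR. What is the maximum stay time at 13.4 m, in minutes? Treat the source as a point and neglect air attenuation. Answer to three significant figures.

27.9 min

Using I₁d₁² = I₂d₂², rate at 13.4 m:
(2.60/13.4)² = 0.03765, so 3070 × 0.03765 = 115.6 mR/h.
Stay time = 53.7 mR ÷ 115.6 mR/h = 0.4645 h = 27.87 min.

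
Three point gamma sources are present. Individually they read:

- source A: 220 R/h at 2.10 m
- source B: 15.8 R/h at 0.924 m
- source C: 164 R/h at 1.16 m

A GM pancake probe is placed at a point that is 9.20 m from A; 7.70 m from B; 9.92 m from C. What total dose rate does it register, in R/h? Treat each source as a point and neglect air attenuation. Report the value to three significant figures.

Each source contributes Iᵢ·(dᵢ/rᵢ)²; contributions add.
A: 220 × (2.10/9.20)² = 11.46 R/h
B: 15.8 × (0.924/7.70)² = 0.2275 R/h
C: 164 × (1.16/9.92)² = 2.243 R/h
Total = 11.46 + 0.2275 + 2.243 = 13.93 R/h.

13.9 R/h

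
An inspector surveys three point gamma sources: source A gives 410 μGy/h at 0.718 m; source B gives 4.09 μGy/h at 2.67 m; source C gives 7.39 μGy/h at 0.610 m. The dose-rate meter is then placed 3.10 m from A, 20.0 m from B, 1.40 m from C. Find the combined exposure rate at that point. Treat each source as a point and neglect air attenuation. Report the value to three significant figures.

By superposition, sum each source's inverse-square contribution:
A: 410 × (0.718/3.10)² = 21.99 μGy/h
B: 4.09 × (2.67/20.0)² = 0.07289 μGy/h
C: 7.39 × (0.610/1.40)² = 1.403 μGy/h
Total = 21.99 + 0.07289 + 1.403 = 23.47 μGy/h.

23.5 μGy/h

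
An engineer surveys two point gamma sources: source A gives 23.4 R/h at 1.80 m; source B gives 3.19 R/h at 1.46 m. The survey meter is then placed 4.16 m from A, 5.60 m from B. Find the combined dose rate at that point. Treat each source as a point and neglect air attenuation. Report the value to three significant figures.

By superposition, sum each source's inverse-square contribution:
A: 23.4 × (1.80/4.16)² = 4.381 R/h
B: 3.19 × (1.46/5.60)² = 0.2168 R/h
Total = 4.381 + 0.2168 = 4.598 R/h.

4.60 R/h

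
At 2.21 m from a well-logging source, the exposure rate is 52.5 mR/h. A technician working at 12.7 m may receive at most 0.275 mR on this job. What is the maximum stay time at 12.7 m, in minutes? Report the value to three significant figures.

By the inverse-square law, rate at 12.7 m:
52.5 × (2.21/12.7)² = 52.5 × 0.03028 = 1.590 mR/h.
Stay time = 0.275 mR ÷ 1.590 mR/h = 0.1730 h = 10.38 min.

10.4 min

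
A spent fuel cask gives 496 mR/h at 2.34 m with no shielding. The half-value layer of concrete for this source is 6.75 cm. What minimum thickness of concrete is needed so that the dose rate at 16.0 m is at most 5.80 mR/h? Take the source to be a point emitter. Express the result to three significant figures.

5.88 cm

At 16.0 m, distance alone gives (2.34/16.0)² = 0.02139, so 496 × 0.02139 = 10.61 mR/h.
Further attenuation needed: 10.61/5.80 = 1.829.
n = log₂(1.829) = 0.8711 half-value layers.
Thickness = 0.8711 × 6.75 cm = 5.880 cm.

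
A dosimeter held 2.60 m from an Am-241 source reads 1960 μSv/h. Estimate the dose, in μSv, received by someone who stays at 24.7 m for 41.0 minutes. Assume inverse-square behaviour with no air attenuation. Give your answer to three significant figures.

Since intensity falls as 1/r², rate at 24.7 m:
1960 × (2.60/24.7)² = 1960 × 0.01108 = 21.72 μSv/h.
Dose = rate × time = 21.72 μSv/h × 0.6833 h = 14.84 μSv.

14.8 μSv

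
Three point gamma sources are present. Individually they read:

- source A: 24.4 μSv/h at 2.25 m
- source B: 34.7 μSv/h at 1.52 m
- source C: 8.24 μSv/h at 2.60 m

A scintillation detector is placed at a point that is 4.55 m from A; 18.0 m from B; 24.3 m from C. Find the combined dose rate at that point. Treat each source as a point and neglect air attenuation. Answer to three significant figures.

By superposition, sum each source's inverse-square contribution:
A: 24.4 × (2.25/4.55)² = 5.967 μSv/h
B: 34.7 × (1.52/18.0)² = 0.2474 μSv/h
C: 8.24 × (2.60/24.3)² = 0.09433 μSv/h
Total = 5.967 + 0.2474 + 0.09433 = 6.309 μSv/h.

6.31 μSv/h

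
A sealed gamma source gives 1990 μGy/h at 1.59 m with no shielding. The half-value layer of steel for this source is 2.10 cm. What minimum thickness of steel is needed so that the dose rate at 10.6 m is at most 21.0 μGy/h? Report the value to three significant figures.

At 10.6 m, distance alone gives (1.59/10.6)² = 0.02250, so 1990 × 0.02250 = 44.77 μGy/h.
Further attenuation needed: 44.77/21.0 = 2.132.
n = log₂(2.132) = 1.092 half-value layers.
Thickness = 1.092 × 2.10 cm = 2.293 cm.

2.29 cm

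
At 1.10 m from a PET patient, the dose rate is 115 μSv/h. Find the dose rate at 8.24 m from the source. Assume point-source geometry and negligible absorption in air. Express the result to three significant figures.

2.05 μSv/h

Since intensity falls as 1/r², the rate at 8.24 m is
(1.10/8.24)² = 0.01782, so 115 × 0.01782 = 2.049 μSv/h.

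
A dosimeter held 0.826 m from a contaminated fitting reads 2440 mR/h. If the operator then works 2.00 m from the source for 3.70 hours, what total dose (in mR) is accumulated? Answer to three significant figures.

1540 mR

Intensity scales as (d₁/d₂)², so rate at 2.00 m:
2440 × (0.826/2.00)² = 2440 × 0.1706 = 416.3 mR/h.
Dose = rate × time = 416.3 mR/h × 3.700 h = 1540 mR.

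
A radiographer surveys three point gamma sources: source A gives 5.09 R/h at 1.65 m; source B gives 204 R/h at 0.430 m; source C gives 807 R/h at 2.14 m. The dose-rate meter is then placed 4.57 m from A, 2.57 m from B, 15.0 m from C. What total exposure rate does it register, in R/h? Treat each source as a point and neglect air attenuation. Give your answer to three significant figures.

22.8 R/h

Each source contributes Iᵢ·(dᵢ/rᵢ)²; contributions add.
A: 5.09 × (1.65/4.57)² = 0.6635 R/h
B: 204 × (0.430/2.57)² = 5.711 R/h
C: 807 × (2.14/15.0)² = 16.43 R/h
Total = 0.6635 + 5.711 + 16.43 = 22.80 R/h.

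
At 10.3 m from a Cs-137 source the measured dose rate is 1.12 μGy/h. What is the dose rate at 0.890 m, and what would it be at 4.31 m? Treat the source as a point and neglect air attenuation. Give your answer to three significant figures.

150 μGy/h; 6.40 μGy/h

Using I₁d₁² = I₂d₂²,
At 0.890 m: 1.12 × (10.3/0.890)² = 1.12 × 133.9 = 150.0 μGy/h
At 4.31 m: (0.890/4.31)² = 0.04264, so 150.0 × 0.04264 = 6.396 μGy/h.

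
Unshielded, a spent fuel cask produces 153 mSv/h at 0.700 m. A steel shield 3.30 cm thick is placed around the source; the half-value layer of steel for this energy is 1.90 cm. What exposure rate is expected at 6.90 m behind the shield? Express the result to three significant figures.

0.472 mSv/h

Distance alone: (0.700/6.90)² = 0.01029, so 153 × 0.01029 = 1.574 mSv/h.
Shield: 3.30/1.90 = 1.737 half-value layers → attenuation 2^(−1.737) = 0.3000.
Combined: 1.574 × 0.3000 = 0.4722 mSv/h.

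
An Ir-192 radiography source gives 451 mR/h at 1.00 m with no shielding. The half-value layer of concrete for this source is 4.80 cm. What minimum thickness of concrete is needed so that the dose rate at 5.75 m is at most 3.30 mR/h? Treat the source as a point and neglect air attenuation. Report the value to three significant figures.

At 5.75 m, distance alone gives 451 × (1.00/5.75)² = 451 × 0.03025 = 13.64 mR/h.
Further attenuation needed: 13.64/3.30 = 4.133.
n = log₂(4.133) = 2.047 half-value layers.
Thickness = 2.047 × 4.80 cm = 9.826 cm.

9.83 cm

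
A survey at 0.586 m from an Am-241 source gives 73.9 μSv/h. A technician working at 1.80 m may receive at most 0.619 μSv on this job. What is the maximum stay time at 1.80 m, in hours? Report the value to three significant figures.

Intensity scales as (d₁/d₂)², so rate at 1.80 m:
73.9 × (0.586/1.80)² = 73.9 × 0.1060 = 7.833 μSv/h.
Stay time = 0.619 μSv ÷ 7.833 μSv/h = 0.07902 h.

0.0790 h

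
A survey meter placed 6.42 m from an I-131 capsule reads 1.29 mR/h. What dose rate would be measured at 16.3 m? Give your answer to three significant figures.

By the inverse-square law, scaling from 6.42 m to 16.3 m:
1.29 × (6.42/16.3)² = 1.29 × 0.1551 = 0.2001 mR/h.

0.200 mR/h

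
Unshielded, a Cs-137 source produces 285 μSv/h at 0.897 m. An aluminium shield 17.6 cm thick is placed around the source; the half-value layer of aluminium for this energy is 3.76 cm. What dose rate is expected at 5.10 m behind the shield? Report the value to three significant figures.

Distance alone: (0.897/5.10)² = 0.03093, so 285 × 0.03093 = 8.815 μSv/h.
Shield: 17.6/3.76 = 4.681 half-value layers → attenuation 2^(−4.681) = 0.03898.
Combined: 8.815 × 0.03898 = 0.3436 μSv/h.

0.344 μSv/h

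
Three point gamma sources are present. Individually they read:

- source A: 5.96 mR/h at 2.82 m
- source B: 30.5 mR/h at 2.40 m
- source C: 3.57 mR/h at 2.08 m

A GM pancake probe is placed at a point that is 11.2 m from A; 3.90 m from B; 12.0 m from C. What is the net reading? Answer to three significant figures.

By superposition, sum each source's inverse-square contribution:
A: 5.96 × (2.82/11.2)² = 0.3778 mR/h
B: 30.5 × (2.40/3.90)² = 11.55 mR/h
C: 3.57 × (2.08/12.0)² = 0.1073 mR/h
Total = 0.3778 + 11.55 + 0.1073 = 12.04 mR/h.

12.0 mR/h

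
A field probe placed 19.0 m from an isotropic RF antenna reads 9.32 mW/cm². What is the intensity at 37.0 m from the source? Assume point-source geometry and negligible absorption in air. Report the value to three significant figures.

Using I₁d₁² = I₂d₂², scaling from 19.0 m to 37.0 m:
9.32 × (19.0/37.0)² = 9.32 × 0.2637 = 2.458 mW/cm².

2.46 mW/cm²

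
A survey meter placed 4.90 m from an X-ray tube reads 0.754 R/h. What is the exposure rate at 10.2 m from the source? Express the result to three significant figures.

Using I₁d₁² = I₂d₂², scaling from 4.90 m to 10.2 m:
(4.90/10.2)² = 0.2308, so 0.754 × 0.2308 = 0.1740 R/h.

0.174 R/h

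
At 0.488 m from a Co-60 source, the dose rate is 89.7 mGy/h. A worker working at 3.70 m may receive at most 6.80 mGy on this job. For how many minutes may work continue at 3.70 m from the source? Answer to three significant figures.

261 min

Intensity scales as (d₁/d₂)², so rate at 3.70 m:
(0.488/3.70)² = 0.01740, so 89.7 × 0.01740 = 1.561 mGy/h.
Stay time = 6.80 mGy ÷ 1.561 mGy/h = 4.356 h = 261.4 min.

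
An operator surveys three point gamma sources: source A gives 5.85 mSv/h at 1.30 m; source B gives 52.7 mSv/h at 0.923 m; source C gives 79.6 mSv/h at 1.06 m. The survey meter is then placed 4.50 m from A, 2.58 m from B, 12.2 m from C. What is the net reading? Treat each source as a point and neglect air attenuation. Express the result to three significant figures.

By superposition, sum each source's inverse-square contribution:
A: 5.85 × (1.30/4.50)² = 0.4882 mSv/h
B: 52.7 × (0.923/2.58)² = 6.745 mSv/h
C: 79.6 × (1.06/12.2)² = 0.6009 mSv/h
Total = 0.4882 + 6.745 + 0.6009 = 7.834 mSv/h.

7.83 mSv/h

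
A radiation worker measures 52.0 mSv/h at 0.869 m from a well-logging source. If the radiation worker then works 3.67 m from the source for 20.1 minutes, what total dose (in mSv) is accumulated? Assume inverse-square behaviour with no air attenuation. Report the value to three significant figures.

0.977 mSv

By the inverse-square law, rate at 3.67 m:
(0.869/3.67)² = 0.05607, so 52.0 × 0.05607 = 2.916 mSv/h.
Dose = rate × time = 2.916 mSv/h × 0.3350 h = 0.9769 mSv.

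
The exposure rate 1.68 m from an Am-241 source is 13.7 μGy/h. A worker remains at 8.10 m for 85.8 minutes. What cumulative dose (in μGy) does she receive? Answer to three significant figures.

Since intensity falls as 1/r², rate at 8.10 m:
13.7 × (1.68/8.10)² = 13.7 × 0.04302 = 0.5894 μGy/h.
Dose = rate × time = 0.5894 μGy/h × 1.430 h = 0.8428 μGy.

0.843 μGy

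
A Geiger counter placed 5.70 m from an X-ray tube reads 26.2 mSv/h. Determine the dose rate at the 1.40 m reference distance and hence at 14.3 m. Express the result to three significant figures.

By the inverse-square law,
At 1.40 m: (5.70/1.40)² = 16.58, so 26.2 × 16.58 = 434.4 mSv/h
At 14.3 m: (1.40/14.3)² = 0.009585, so 434.4 × 0.009585 = 4.164 mSv/h.

434 mSv/h; 4.16 mSv/h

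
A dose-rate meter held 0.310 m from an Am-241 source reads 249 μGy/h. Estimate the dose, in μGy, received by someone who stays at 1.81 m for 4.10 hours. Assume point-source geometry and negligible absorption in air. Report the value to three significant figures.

By the inverse-square law, rate at 1.81 m:
249 × (0.310/1.81)² = 249 × 0.02933 = 7.303 μGy/h.
Dose = rate × time = 7.303 μGy/h × 4.100 h = 29.94 μGy.

29.9 μGy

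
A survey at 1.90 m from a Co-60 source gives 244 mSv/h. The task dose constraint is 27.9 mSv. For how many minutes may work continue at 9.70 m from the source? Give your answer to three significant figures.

Intensity scales as (d₁/d₂)², so rate at 9.70 m:
(1.90/9.70)² = 0.03837, so 244 × 0.03837 = 9.362 mSv/h.
Stay time = 27.9 mSv ÷ 9.362 mSv/h = 2.980 h = 178.8 min.

179 min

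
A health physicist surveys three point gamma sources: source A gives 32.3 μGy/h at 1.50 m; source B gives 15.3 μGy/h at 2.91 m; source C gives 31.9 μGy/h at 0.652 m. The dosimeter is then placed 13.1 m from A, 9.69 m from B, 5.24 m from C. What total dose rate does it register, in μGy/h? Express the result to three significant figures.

By superposition, sum each source's inverse-square contribution:
A: 32.3 × (1.50/13.1)² = 0.4235 μGy/h
B: 15.3 × (2.91/9.69)² = 1.380 μGy/h
C: 31.9 × (0.652/5.24)² = 0.4939 μGy/h
Total = 0.4235 + 1.380 + 0.4939 = 2.297 μGy/h.

2.30 μGy/h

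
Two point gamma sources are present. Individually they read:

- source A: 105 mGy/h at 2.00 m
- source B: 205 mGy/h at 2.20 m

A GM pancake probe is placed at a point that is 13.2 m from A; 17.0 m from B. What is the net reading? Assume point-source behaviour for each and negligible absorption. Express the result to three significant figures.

5.84 mGy/h

By superposition, sum each source's inverse-square contribution:
A: 105 × (2.00/13.2)² = 2.410 mGy/h
B: 205 × (2.20/17.0)² = 3.433 mGy/h
Total = 2.410 + 3.433 = 5.843 mGy/h.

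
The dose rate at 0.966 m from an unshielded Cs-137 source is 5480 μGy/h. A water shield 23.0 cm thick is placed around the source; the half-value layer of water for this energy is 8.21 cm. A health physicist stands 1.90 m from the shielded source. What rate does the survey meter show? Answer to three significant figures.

203 μGy/h

Distance alone: (0.966/1.90)² = 0.2585, so 5480 × 0.2585 = 1417 μGy/h.
Shield: 23.0/8.21 = 2.801 half-value layers → attenuation 2^(−2.801) = 0.1435.
Combined: 1417 × 0.1435 = 203.3 μGy/h.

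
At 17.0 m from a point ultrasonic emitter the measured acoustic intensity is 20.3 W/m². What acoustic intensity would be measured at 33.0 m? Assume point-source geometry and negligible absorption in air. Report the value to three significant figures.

5.39 W/m²

Since intensity falls as 1/r², scaling from 17.0 m to 33.0 m:
20.3 × (17.0/33.0)² = 20.3 × 0.2654 = 5.388 W/m².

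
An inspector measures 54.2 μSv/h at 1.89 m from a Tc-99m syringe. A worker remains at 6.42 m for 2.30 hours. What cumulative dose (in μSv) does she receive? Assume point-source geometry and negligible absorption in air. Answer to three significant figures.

10.8 μSv

Since intensity falls as 1/r², rate at 6.42 m:
(1.89/6.42)² = 0.08667, so 54.2 × 0.08667 = 4.698 μSv/h.
Dose = rate × time = 4.698 μSv/h × 2.300 h = 10.81 μSv.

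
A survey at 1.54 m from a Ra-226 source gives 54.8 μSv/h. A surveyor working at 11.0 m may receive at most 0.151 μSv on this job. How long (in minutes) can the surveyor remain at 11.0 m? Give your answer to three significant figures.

8.44 min

Intensity scales as (d₁/d₂)², so rate at 11.0 m:
54.8 × (1.54/11.0)² = 54.8 × 0.01960 = 1.074 μSv/h.
Stay time = 0.151 μSv ÷ 1.074 μSv/h = 0.1406 h = 8.436 min.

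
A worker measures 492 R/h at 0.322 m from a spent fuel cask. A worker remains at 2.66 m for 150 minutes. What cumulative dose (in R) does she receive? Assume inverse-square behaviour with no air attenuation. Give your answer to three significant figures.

Using I₁d₁² = I₂d₂², rate at 2.66 m:
(0.322/2.66)² = 0.01465, so 492 × 0.01465 = 7.208 R/h.
Dose = rate × time = 7.208 R/h × 2.500 h = 18.02 R.

18.0 R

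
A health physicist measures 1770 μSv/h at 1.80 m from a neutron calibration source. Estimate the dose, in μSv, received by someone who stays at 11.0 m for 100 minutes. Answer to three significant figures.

79.0 μSv

Using I₁d₁² = I₂d₂², rate at 11.0 m:
(1.80/11.0)² = 0.02678, so 1770 × 0.02678 = 47.40 μSv/h.
Dose = rate × time = 47.40 μSv/h × 1.667 h = 79.02 μSv.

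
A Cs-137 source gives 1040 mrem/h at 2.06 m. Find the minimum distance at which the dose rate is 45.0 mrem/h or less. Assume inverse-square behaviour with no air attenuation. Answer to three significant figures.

9.90 m

Since intensity falls as 1/r², d₂ = d₁·√(I₁/I₂).
I₁/I₂ = 1040/45.0 = 23.11, so d₂ = 2.06 × √23.11 = 9.903 m.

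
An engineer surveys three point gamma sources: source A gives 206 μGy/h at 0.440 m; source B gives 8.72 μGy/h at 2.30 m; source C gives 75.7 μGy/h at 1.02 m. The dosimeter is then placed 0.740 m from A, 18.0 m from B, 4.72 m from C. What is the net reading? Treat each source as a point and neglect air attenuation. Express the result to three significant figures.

76.5 μGy/h

Each source contributes Iᵢ·(dᵢ/rᵢ)²; contributions add.
A: 206 × (0.440/0.740)² = 72.83 μGy/h
B: 8.72 × (2.30/18.0)² = 0.1424 μGy/h
C: 75.7 × (1.02/4.72)² = 3.535 μGy/h
Total = 72.83 + 0.1424 + 3.535 = 76.51 μGy/h.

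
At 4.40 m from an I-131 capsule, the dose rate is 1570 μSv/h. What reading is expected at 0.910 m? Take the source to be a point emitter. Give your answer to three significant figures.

Intensity scales as (d₁/d₂)², so the rate at 0.910 m is
1570 × (4.40/0.910)² = 1570 × 23.38 = 36710 μSv/h.

36700 μSv/h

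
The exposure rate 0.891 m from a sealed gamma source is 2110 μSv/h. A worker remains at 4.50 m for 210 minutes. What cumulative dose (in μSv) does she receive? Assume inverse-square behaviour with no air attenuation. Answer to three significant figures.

290 μSv

Since intensity falls as 1/r², rate at 4.50 m:
2110 × (0.891/4.50)² = 2110 × 0.03920 = 82.71 μSv/h.
Dose = rate × time = 82.71 μSv/h × 3.500 h = 289.5 μSv.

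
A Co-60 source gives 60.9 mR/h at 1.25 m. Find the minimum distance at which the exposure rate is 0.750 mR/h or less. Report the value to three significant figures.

11.3 m

Intensity scales as (d₁/d₂)², so d₂ = d₁·√(I₁/I₂).
I₁/I₂ = 60.9/0.750 = 81.20, so d₂ = 1.25 × √81.20 = 11.26 m.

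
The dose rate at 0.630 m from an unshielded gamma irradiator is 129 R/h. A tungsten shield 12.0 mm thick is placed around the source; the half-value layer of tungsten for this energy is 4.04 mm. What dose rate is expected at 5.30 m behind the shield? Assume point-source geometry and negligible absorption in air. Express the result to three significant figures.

Distance alone: (0.630/5.30)² = 0.01413, so 129 × 0.01413 = 1.823 R/h.
Shield: 12.0/4.04 = 2.970 half-value layers → attenuation 2^(−2.970) = 0.1276.
Combined: 1.823 × 0.1276 = 0.2326 R/h.

0.233 R/h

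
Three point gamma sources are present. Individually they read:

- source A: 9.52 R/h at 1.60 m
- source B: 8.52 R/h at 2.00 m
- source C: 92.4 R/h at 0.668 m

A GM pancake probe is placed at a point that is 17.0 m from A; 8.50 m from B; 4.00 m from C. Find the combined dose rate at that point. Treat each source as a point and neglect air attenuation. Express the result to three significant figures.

Each source contributes Iᵢ·(dᵢ/rᵢ)²; contributions add.
A: 9.52 × (1.60/17.0)² = 0.08433 R/h
B: 8.52 × (2.00/8.50)² = 0.4717 R/h
C: 92.4 × (0.668/4.00)² = 2.577 R/h
Total = 0.08433 + 0.4717 + 2.577 = 3.133 R/h.

3.13 R/h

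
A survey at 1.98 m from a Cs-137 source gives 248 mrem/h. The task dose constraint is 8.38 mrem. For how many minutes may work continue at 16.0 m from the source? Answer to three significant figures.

Using I₁d₁² = I₂d₂², rate at 16.0 m:
(1.98/16.0)² = 0.01531, so 248 × 0.01531 = 3.797 mrem/h.
Stay time = 8.38 mrem ÷ 3.797 mrem/h = 2.207 h = 132.4 min.

132 min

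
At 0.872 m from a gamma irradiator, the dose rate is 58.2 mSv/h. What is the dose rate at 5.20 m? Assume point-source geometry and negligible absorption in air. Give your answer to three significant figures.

Intensity scales as (d₁/d₂)², so the rate at 5.20 m is
58.2 × (0.872/5.20)² = 58.2 × 0.02812 = 1.637 mSv/h.

1.64 mSv/h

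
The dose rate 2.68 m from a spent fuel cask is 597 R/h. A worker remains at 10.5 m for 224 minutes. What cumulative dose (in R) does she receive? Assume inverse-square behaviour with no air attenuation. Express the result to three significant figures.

Intensity scales as (d₁/d₂)², so rate at 10.5 m:
(2.68/10.5)² = 0.06515, so 597 × 0.06515 = 38.89 R/h.
Dose = rate × time = 38.89 R/h × 3.733 h = 145.2 R.

145 R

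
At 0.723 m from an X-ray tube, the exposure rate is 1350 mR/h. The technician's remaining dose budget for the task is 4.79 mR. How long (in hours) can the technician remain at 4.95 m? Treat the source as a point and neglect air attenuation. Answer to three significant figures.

0.166 h

Intensity scales as (d₁/d₂)², so rate at 4.95 m:
1350 × (0.723/4.95)² = 1350 × 0.02133 = 28.80 mR/h.
Stay time = 4.79 mR ÷ 28.80 mR/h = 0.1663 h.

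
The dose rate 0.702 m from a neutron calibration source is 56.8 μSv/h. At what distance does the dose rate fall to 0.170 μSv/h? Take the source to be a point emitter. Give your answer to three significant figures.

12.8 m

Since intensity falls as 1/r², d₂ = d₁·√(I₁/I₂).
I₁/I₂ = 56.8/0.170 = 334.1, so d₂ = 0.702 × √334.1 = 12.83 m.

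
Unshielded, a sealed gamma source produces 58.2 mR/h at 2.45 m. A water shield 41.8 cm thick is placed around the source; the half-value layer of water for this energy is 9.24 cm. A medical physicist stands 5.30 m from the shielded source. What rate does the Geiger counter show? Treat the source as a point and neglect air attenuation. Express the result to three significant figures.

Distance alone: (2.45/5.30)² = 0.2137, so 58.2 × 0.2137 = 12.44 mR/h.
Shield: 41.8/9.24 = 4.524 half-value layers → attenuation 2^(−4.524) = 0.04347.
Combined: 12.44 × 0.04347 = 0.5408 mR/h.

0.541 mR/h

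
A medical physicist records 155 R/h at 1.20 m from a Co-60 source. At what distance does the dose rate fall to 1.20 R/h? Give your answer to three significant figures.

Intensity scales as (d₁/d₂)², so d₂ = d₁·√(I₁/I₂).
I₁/I₂ = 155/1.20 = 129.2, so d₂ = 1.20 × √129.2 = 13.64 m.

13.6 m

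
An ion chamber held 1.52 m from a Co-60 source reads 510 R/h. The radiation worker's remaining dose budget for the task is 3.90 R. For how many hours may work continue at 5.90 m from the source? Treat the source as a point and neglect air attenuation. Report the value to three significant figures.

0.115 h

Using I₁d₁² = I₂d₂², rate at 5.90 m:
510 × (1.52/5.90)² = 510 × 0.06637 = 33.85 R/h.
Stay time = 3.90 R ÷ 33.85 R/h = 0.1152 h.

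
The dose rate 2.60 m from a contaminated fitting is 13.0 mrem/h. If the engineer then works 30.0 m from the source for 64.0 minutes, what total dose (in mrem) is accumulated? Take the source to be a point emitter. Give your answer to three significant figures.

Using I₁d₁² = I₂d₂², rate at 30.0 m:
(2.60/30.0)² = 0.007511, so 13.0 × 0.007511 = 0.09764 mrem/h.
Dose = rate × time = 0.09764 mrem/h × 1.067 h = 0.1042 mrem.

0.104 mrem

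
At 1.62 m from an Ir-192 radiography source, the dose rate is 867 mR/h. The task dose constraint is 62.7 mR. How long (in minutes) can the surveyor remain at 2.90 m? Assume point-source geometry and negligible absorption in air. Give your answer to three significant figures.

13.9 min

Since intensity falls as 1/r², rate at 2.90 m:
(1.62/2.90)² = 0.3121, so 867 × 0.3121 = 270.6 mR/h.
Stay time = 62.7 mR ÷ 270.6 mR/h = 0.2317 h = 13.90 min.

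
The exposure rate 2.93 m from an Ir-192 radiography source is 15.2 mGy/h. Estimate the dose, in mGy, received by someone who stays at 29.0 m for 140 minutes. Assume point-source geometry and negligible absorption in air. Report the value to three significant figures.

Applying the 1/r² law, rate at 29.0 m:
15.2 × (2.93/29.0)² = 15.2 × 0.01021 = 0.1552 mGy/h.
Dose = rate × time = 0.1552 mGy/h × 2.333 h = 0.3621 mGy.

0.362 mGy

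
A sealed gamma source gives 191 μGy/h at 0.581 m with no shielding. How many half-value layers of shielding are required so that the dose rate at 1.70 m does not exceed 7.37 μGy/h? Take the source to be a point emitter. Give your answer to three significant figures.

1.60 half-value layers

At 1.70 m, distance alone gives 191 × (0.581/1.70)² = 191 × 0.1168 = 22.31 μGy/h.
Further attenuation needed: 22.31/7.37 = 3.027.
n = log₂(3.027) = 1.598 half-value layers.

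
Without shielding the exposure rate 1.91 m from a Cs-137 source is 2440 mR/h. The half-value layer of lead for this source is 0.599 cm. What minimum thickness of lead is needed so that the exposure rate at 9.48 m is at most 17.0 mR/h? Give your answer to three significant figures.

1.52 cm

At 9.48 m, distance alone gives 2440 × (1.91/9.48)² = 2440 × 0.04059 = 99.04 mR/h.
Further attenuation needed: 99.04/17.0 = 5.826.
n = log₂(5.826) = 2.543 half-value layers.
Thickness = 2.543 × 0.599 cm = 1.523 cm.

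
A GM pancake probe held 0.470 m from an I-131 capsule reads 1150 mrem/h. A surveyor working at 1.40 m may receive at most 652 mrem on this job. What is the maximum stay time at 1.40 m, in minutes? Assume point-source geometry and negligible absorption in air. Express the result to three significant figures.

By the inverse-square law, rate at 1.40 m:
(0.470/1.40)² = 0.1127, so 1150 × 0.1127 = 129.6 mrem/h.
Stay time = 652 mrem ÷ 129.6 mrem/h = 5.031 h = 301.9 min.

302 min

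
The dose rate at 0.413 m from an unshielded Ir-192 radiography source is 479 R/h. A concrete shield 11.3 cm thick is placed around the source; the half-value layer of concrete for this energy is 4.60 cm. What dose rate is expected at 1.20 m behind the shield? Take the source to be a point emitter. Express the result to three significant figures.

10.3 R/h

Distance alone: 479 × (0.413/1.20)² = 479 × 0.1185 = 56.76 R/h.
Shield: 11.3/4.60 = 2.457 half-value layers → attenuation 2^(−2.457) = 0.1821.
Combined: 56.76 × 0.1821 = 10.34 R/h.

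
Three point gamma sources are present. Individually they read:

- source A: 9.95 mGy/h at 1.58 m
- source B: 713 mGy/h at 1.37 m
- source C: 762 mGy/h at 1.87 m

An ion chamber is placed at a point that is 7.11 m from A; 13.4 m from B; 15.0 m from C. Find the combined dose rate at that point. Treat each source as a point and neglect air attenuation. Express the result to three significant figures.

19.8 mGy/h

By superposition, sum each source's inverse-square contribution:
A: 9.95 × (1.58/7.11)² = 0.4914 mGy/h
B: 713 × (1.37/13.4)² = 7.453 mGy/h
C: 762 × (1.87/15.0)² = 11.84 mGy/h
Total = 0.4914 + 7.453 + 11.84 = 19.78 mGy/h.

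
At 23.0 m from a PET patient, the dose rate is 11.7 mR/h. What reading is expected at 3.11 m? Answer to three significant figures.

Since intensity falls as 1/r², the rate at 3.11 m is
11.7 × (23.0/3.11)² = 11.7 × 54.69 = 639.9 mR/h.

640 mR/h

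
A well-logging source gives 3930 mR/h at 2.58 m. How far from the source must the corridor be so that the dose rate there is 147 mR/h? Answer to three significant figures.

13.3 m

Using I₁d₁² = I₂d₂², d₂ = d₁·√(I₁/I₂).
I₁/I₂ = 3930/147 = 26.73, so d₂ = 2.58 × √26.73 = 13.34 m.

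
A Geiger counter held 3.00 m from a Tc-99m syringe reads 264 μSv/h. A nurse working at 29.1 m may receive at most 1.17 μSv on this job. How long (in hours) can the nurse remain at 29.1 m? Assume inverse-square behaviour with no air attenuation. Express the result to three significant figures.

0.417 h

Intensity scales as (d₁/d₂)², so rate at 29.1 m:
264 × (3.00/29.1)² = 264 × 0.01063 = 2.806 μSv/h.
Stay time = 1.17 μSv ÷ 2.806 μSv/h = 0.4170 h.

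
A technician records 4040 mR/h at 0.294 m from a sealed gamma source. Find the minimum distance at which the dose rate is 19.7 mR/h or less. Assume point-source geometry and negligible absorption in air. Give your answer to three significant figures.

4.21 m

Intensity scales as (d₁/d₂)², so d₂ = d₁·√(I₁/I₂).
I₁/I₂ = 4040/19.7 = 205.1, so d₂ = 0.294 × √205.1 = 4.210 m.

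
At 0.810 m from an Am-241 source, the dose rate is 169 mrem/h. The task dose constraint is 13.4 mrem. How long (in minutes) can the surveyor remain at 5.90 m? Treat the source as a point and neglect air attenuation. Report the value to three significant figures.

Intensity scales as (d₁/d₂)², so rate at 5.90 m:
(0.810/5.90)² = 0.01885, so 169 × 0.01885 = 3.186 mrem/h.
Stay time = 13.4 mrem ÷ 3.186 mrem/h = 4.206 h = 252.4 min.

252 min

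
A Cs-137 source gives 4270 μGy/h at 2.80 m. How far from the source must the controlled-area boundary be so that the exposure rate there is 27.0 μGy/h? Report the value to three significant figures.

By the inverse-square law, d₂ = d₁·√(I₁/I₂).
I₁/I₂ = 4270/27.0 = 158.1, so d₂ = 2.80 × √158.1 = 35.21 m.

35.2 m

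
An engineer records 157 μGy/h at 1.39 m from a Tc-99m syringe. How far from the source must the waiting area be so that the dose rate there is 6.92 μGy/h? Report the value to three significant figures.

By the inverse-square law, d₂ = d₁·√(I₁/I₂).
I₁/I₂ = 157/6.92 = 22.69, so d₂ = 1.39 × √22.69 = 6.621 m.

6.62 m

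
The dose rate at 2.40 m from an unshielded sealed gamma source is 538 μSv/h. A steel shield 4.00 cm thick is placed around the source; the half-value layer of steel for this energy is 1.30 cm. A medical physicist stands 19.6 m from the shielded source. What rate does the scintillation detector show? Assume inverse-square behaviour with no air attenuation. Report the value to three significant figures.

Distance alone: 538 × (2.40/19.6)² = 538 × 0.01499 = 8.065 μSv/h.
Shield: 4.00/1.30 = 3.077 half-value layers → attenuation 2^(−3.077) = 0.1185.
Combined: 8.065 × 0.1185 = 0.9557 μSv/h.

0.956 μSv/h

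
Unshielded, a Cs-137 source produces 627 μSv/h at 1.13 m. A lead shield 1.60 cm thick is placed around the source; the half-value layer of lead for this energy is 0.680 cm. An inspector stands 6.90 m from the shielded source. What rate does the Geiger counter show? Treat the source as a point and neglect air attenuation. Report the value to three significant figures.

Distance alone: 627 × (1.13/6.90)² = 627 × 0.02682 = 16.82 μSv/h.
Shield: 1.60/0.680 = 2.353 half-value layers → attenuation 2^(−2.353) = 0.1957.
Combined: 16.82 × 0.1957 = 3.292 μSv/h.

3.29 μSv/h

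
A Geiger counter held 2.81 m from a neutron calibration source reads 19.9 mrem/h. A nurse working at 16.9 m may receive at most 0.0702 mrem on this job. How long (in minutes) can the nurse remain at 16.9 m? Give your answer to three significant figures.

7.66 min

Intensity scales as (d₁/d₂)², so rate at 16.9 m:
(2.81/16.9)² = 0.02765, so 19.9 × 0.02765 = 0.5502 mrem/h.
Stay time = 0.0702 mrem ÷ 0.5502 mrem/h = 0.1276 h = 7.656 min.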